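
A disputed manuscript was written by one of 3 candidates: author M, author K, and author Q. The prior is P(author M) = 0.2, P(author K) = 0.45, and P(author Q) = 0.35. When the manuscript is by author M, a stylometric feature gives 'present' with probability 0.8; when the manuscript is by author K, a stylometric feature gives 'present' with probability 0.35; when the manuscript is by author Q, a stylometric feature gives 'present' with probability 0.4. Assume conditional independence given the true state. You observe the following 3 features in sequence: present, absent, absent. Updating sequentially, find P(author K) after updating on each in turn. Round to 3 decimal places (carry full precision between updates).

0.539

After 'present': normaliser = 0.8·0.2000 + 0.35·0.4500 + 0.4·0.3500; P(author M) ≈ 0.3497, P(author K) ≈ 0.3443, P(author Q) ≈ 0.3060
After 'absent': normaliser = 0.2·0.3497 + 0.65·0.3443 + 0.6·0.3060; P(author M) ≈ 0.1465, P(author K) ≈ 0.4688, P(author Q) ≈ 0.3847
After 'absent': normaliser = 0.2·0.1465 + 0.65·0.4688 + 0.6·0.3847; P(author M) ≈ 0.0519, P(author K) ≈ 0.5395, P(author Q) ≈ 0.4086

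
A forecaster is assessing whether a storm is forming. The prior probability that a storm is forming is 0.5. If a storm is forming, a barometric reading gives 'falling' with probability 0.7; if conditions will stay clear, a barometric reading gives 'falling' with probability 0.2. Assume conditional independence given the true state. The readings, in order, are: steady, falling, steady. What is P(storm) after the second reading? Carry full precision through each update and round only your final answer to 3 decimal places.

0.568

After 'steady': P(storm) = 0.3·0.5000 / (0.3·0.5000 + 0.8·0.5000) ≈ 0.2727
After 'falling': P(storm) = 0.7·0.2727 / (0.7·0.2727 + 0.2·0.7273) ≈ 0.5676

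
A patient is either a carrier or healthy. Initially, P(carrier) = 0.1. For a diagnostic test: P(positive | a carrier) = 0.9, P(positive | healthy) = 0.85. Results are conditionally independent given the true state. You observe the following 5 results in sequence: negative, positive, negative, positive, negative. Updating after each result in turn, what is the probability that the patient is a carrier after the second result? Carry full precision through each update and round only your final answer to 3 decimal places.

After 'negative': P(carrier) = 0.1·0.1000 / (0.1·0.1000 + 0.15·0.9000) ≈ 0.0690
After 'positive': P(carrier) = 0.9·0.0690 / (0.9·0.0690 + 0.85·0.9310) ≈ 0.0727

0.073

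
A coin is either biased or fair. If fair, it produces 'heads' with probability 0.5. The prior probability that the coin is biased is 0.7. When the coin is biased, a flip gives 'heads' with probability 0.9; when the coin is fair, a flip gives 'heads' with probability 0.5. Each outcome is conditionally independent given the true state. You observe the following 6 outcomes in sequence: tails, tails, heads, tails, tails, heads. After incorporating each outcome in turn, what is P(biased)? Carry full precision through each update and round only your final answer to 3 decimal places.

After 'tails': P(biased) = 0.1·0.7000 / (0.1·0.7000 + 0.5·0.3000) ≈ 0.3182
After 'tails': P(biased) = 0.1·0.3182 / (0.1·0.3182 + 0.5·0.6818) ≈ 0.0854
After 'heads': P(biased) = 0.9·0.0854 / (0.9·0.0854 + 0.5·0.9146) ≈ 0.1438
After 'tails': P(biased) = 0.1·0.1438 / (0.1·0.1438 + 0.5·0.8562) ≈ 0.0325
After 'tails': P(biased) = 0.1·0.0325 / (0.1·0.0325 + 0.5·0.9675) ≈ 0.0067
After 'heads': P(biased) = 0.9·0.0067 / (0.9·0.0067 + 0.5·0.9933) ≈ 0.0120

0.012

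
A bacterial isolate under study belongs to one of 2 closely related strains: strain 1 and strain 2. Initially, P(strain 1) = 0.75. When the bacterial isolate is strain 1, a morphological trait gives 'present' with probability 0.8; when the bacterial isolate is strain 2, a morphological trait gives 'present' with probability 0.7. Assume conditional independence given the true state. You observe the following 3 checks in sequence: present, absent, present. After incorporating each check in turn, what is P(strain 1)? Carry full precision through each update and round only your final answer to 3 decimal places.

Each posterior becomes the prior for the next update.
After 'present': P(strain 1) = 0.8·0.7500 / (0.8·0.7500 + 0.7·0.2500) ≈ 0.7742
After 'absent': P(strain 1) = 0.2·0.7742 / (0.2·0.7742 + 0.3·0.2258) ≈ 0.6957
After 'present': P(strain 1) = 0.8·0.6957 / (0.8·0.6957 + 0.7·0.3043) ≈ 0.7232

0.723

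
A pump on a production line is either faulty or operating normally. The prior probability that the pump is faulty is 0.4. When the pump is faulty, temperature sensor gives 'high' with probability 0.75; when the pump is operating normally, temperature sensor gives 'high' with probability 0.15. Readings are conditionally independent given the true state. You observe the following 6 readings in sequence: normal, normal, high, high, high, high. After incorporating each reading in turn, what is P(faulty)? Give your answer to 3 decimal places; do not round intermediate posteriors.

Each posterior becomes the prior for the next update.
After 'normal': P(faulty) = 0.25·0.4000 / (0.25·0.4000 + 0.85·0.6000) ≈ 0.1639
After 'normal': P(faulty) = 0.25·0.1639 / (0.25·0.1639 + 0.85·0.8361) ≈ 0.0545
After 'high': P(faulty) = 0.75·0.0545 / (0.75·0.0545 + 0.15·0.9455) ≈ 0.2238
After 'high': P(faulty) = 0.75·0.2238 / (0.75·0.2238 + 0.15·0.7762) ≈ 0.5905
After 'high': P(faulty) = 0.75·0.5905 / (0.75·0.5905 + 0.15·0.4095) ≈ 0.8782
After 'high': P(faulty) = 0.75·0.8782 / (0.75·0.8782 + 0.15·0.1218) ≈ 0.9730

0.973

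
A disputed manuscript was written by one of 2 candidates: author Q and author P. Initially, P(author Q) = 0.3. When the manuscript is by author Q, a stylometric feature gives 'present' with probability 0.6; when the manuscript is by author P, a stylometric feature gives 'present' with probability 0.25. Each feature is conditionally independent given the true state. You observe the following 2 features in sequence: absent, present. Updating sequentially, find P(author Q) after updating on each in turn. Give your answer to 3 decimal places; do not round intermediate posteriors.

0.354

After 'absent': P(author Q) = 0.4·0.3000 / (0.4·0.3000 + 0.75·0.7000) ≈ 0.1860
After 'present': P(author Q) = 0.6·0.1860 / (0.6·0.1860 + 0.25·0.8140) ≈ 0.3542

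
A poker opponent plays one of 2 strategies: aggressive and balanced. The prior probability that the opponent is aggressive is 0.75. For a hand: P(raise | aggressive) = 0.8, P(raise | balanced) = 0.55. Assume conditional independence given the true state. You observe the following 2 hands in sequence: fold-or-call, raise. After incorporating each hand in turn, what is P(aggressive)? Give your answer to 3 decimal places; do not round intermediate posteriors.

0.660

After 'fold-or-call': P(aggressive) = 0.2·0.7500 / (0.2·0.7500 + 0.45·0.2500) ≈ 0.5714
After 'raise': P(aggressive) = 0.8·0.5714 / (0.8·0.5714 + 0.55·0.4286) ≈ 0.6598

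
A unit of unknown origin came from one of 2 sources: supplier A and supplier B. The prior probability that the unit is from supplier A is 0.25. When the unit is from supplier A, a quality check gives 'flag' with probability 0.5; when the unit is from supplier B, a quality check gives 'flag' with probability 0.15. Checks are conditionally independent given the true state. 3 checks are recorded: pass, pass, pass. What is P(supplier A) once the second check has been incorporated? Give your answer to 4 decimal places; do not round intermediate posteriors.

0.1034

After 'pass': P(supplier A) = 0.5·0.2500 / (0.5·0.2500 + 0.85·0.7500) ≈ 0.1639
After 'pass': P(supplier A) = 0.5·0.1639 / (0.5·0.1639 + 0.85·0.8361) ≈ 0.1034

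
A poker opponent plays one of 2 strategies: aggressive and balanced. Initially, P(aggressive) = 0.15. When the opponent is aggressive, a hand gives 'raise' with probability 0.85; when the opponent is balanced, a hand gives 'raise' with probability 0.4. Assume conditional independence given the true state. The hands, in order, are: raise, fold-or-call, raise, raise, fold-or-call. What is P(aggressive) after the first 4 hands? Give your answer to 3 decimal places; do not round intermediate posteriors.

After 'raise': P(aggressive) = 0.85·0.1500 / (0.85·0.1500 + 0.4·0.8500) ≈ 0.2727
After 'fold-or-call': P(aggressive) = 0.15·0.2727 / (0.15·0.2727 + 0.6·0.7273) ≈ 0.0857
After 'raise': P(aggressive) = 0.85·0.0857 / (0.85·0.0857 + 0.4·0.9143) ≈ 0.1661
After 'raise': P(aggressive) = 0.85·0.1661 / (0.85·0.1661 + 0.4·0.8339) ≈ 0.2974

0.297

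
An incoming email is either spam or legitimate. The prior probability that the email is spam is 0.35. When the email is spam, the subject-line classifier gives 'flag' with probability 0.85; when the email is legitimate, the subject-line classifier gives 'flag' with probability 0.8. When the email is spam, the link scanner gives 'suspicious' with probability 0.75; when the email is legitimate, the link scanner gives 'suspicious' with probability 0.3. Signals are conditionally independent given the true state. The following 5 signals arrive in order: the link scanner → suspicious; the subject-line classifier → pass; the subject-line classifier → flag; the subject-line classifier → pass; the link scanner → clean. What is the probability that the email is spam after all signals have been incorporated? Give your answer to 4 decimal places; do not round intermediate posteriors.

0.2232

Apply Bayes' rule sequentially, carrying P(spam) forward.
After the link scanner='suspicious': P(spam) = 0.75·0.3500 / (0.75·0.3500 + 0.3·0.6500) ≈ 0.5738
After the subject-line classifier='pass': P(spam) = 0.15·0.5738 / (0.15·0.5738 + 0.2·0.4262) ≈ 0.5024
After the subject-line classifier='flag': P(spam) = 0.85·0.5024 / (0.85·0.5024 + 0.8·0.4976) ≈ 0.5175
After the subject-line classifier='pass': P(spam) = 0.15·0.5175 / (0.15·0.5175 + 0.2·0.4825) ≈ 0.4458
After the link scanner='clean': P(spam) = 0.25·0.4458 / (0.25·0.4458 + 0.7·0.5542) ≈ 0.2232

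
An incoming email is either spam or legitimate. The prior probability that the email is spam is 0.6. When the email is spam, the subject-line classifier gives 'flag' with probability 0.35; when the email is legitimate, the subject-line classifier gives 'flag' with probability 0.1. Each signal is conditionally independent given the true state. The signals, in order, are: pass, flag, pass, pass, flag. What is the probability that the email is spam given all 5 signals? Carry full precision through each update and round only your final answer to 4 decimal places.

0.8738

After 'pass': P(spam) = 0.65·0.6000 / (0.65·0.6000 + 0.9·0.4000) ≈ 0.5200
After 'flag': P(spam) = 0.35·0.5200 / (0.35·0.5200 + 0.1·0.4800) ≈ 0.7913
After 'pass': P(spam) = 0.65·0.7913 / (0.65·0.7913 + 0.9·0.2087) ≈ 0.7325
After 'pass': P(spam) = 0.65·0.7325 / (0.65·0.7325 + 0.9·0.2675) ≈ 0.6642
After 'flag': P(spam) = 0.35·0.6642 / (0.35·0.6642 + 0.1·0.3358) ≈ 0.8738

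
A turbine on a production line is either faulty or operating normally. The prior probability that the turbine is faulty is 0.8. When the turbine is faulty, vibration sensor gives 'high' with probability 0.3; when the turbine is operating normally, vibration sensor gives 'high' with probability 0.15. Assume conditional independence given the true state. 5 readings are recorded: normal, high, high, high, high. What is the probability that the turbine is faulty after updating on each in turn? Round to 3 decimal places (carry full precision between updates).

After 'normal': P(faulty) = 0.7·0.8000 / (0.7·0.8000 + 0.85·0.2000) ≈ 0.7671
After 'high': P(faulty) = 0.3·0.7671 / (0.3·0.7671 + 0.15·0.2329) ≈ 0.8682
After 'high': P(faulty) = 0.3·0.8682 / (0.3·0.8682 + 0.15·0.1318) ≈ 0.9295
After 'high': P(faulty) = 0.3·0.9295 / (0.3·0.9295 + 0.15·0.0705) ≈ 0.9634
After 'high': P(faulty) = 0.3·0.9634 / (0.3·0.9634 + 0.15·0.0366) ≈ 0.9814

0.981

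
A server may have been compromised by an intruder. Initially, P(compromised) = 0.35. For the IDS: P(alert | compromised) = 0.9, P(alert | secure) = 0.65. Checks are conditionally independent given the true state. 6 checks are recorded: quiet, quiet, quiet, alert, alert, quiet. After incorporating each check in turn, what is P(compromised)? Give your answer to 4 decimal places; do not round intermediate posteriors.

0.0068

Apply Bayes' rule sequentially, carrying P(compromised) forward.
After 'quiet': P(compromised) = 0.1·0.3500 / (0.1·0.3500 + 0.35·0.6500) ≈ 0.1333
After 'quiet': P(compromised) = 0.1·0.1333 / (0.1·0.1333 + 0.35·0.8667) ≈ 0.0421
After 'quiet': P(compromised) = 0.1·0.0421 / (0.1·0.0421 + 0.35·0.9579) ≈ 0.0124
After 'alert': P(compromised) = 0.9·0.0124 / (0.9·0.0124 + 0.65·0.9876) ≈ 0.0171
After 'alert': P(compromised) = 0.9·0.0171 / (0.9·0.0171 + 0.65·0.9829) ≈ 0.0235
After 'quiet': P(compromised) = 0.1·0.0235 / (0.1·0.0235 + 0.35·0.9765) ≈ 0.0068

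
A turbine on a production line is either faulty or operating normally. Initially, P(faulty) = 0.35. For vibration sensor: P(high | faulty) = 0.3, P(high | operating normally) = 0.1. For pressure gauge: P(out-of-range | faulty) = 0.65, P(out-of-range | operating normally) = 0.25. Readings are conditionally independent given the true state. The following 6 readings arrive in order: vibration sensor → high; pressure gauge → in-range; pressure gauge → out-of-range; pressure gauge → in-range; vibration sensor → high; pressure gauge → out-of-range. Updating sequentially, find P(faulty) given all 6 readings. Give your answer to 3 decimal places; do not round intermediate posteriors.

After vibration sensor='high': P(faulty) = 0.3·0.3500 / (0.3·0.3500 + 0.1·0.6500) ≈ 0.6176
After pressure gauge='in-range': P(faulty) = 0.35·0.6176 / (0.35·0.6176 + 0.75·0.3824) ≈ 0.4298
After pressure gauge='out-of-range': P(faulty) = 0.65·0.4298 / (0.65·0.4298 + 0.25·0.5702) ≈ 0.6622
After pressure gauge='in-range': P(faulty) = 0.35·0.6622 / (0.35·0.6622 + 0.75·0.3378) ≈ 0.4777
After vibration sensor='high': P(faulty) = 0.3·0.4777 / (0.3·0.4777 + 0.1·0.5223) ≈ 0.7329
After pressure gauge='out-of-range': P(faulty) = 0.65·0.7329 / (0.65·0.7329 + 0.25·0.2671) ≈ 0.8771

0.877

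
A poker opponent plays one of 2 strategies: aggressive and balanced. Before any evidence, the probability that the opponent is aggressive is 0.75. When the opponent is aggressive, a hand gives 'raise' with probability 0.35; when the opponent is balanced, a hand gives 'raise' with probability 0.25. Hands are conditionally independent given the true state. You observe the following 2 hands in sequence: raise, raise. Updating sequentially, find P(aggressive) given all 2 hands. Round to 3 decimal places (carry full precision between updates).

After 'raise': P(aggressive) = 0.35·0.7500 / (0.35·0.7500 + 0.25·0.2500) ≈ 0.8077
After 'raise': P(aggressive) = 0.35·0.8077 / (0.35·0.8077 + 0.25·0.1923) ≈ 0.8547

0.855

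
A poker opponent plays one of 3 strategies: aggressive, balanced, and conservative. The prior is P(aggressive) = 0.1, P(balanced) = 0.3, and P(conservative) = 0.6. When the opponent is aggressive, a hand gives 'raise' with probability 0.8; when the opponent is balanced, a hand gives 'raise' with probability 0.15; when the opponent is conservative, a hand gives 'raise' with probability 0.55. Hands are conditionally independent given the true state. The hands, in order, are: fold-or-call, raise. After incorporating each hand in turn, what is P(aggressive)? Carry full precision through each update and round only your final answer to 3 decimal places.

After 'fold-or-call': normaliser = 0.2·0.1000 + 0.85·0.3000 + 0.45·0.6000; P(aggressive) ≈ 0.0367, P(balanced) ≈ 0.4679, P(conservative) ≈ 0.4954
After 'raise': normaliser = 0.8·0.0367 + 0.15·0.4679 + 0.55·0.4954; P(aggressive) ≈ 0.0789, P(balanced) ≈ 0.1887, P(conservative) ≈ 0.7324

0.079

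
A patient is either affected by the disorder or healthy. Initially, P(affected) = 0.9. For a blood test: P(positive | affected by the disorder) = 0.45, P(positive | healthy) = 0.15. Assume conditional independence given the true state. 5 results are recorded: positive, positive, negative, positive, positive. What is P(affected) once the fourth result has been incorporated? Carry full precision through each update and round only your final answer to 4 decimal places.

0.9937

After 'positive': P(affected) = 0.45·0.9000 / (0.45·0.9000 + 0.15·0.1000) ≈ 0.9643
After 'positive': P(affected) = 0.45·0.9643 / (0.45·0.9643 + 0.15·0.0357) ≈ 0.9878
After 'negative': P(affected) = 0.55·0.9878 / (0.55·0.9878 + 0.85·0.0122) ≈ 0.9813
After 'positive': P(affected) = 0.45·0.9813 / (0.45·0.9813 + 0.15·0.0187) ≈ 0.9937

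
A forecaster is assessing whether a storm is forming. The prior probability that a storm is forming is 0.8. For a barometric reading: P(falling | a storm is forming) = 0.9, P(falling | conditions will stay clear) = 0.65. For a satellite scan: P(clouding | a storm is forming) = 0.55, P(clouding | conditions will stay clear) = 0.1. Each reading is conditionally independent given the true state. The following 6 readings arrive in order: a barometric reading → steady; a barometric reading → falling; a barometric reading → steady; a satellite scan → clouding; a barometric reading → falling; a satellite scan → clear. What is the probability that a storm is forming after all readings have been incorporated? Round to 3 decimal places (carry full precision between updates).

0.633

After a barometric reading='steady': P(storm) = 0.1·0.8000 / (0.1·0.8000 + 0.35·0.2000) ≈ 0.5333
After a barometric reading='falling': P(storm) = 0.9·0.5333 / (0.9·0.5333 + 0.65·0.4667) ≈ 0.6128
After a barometric reading='steady': P(storm) = 0.1·0.6128 / (0.1·0.6128 + 0.35·0.3872) ≈ 0.3114
After a satellite scan='clouding': P(storm) = 0.55·0.3114 / (0.55·0.3114 + 0.1·0.6886) ≈ 0.7132
After a barometric reading='falling': P(storm) = 0.9·0.7132 / (0.9·0.7132 + 0.65·0.2868) ≈ 0.7749
After a satellite scan='clear': P(storm) = 0.45·0.7749 / (0.45·0.7749 + 0.9·0.2251) ≈ 0.6326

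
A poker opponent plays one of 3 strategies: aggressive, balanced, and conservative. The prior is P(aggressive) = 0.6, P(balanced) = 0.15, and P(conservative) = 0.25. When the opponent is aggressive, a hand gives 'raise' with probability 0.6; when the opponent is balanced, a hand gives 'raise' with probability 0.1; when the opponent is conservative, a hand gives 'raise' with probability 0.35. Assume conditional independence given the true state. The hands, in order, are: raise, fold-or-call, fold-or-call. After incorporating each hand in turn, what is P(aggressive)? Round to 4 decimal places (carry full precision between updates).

0.5397

After 'raise': normaliser = 0.6·0.6000 + 0.1·0.1500 + 0.35·0.2500; P(aggressive) ≈ 0.7784, P(balanced) ≈ 0.0324, P(conservative) ≈ 0.1892
After 'fold-or-call': normaliser = 0.4·0.7784 + 0.9·0.0324 + 0.65·0.1892; P(aggressive) ≈ 0.6717, P(balanced) ≈ 0.0630, P(conservative) ≈ 0.2653
After 'fold-or-call': normaliser = 0.4·0.6717 + 0.9·0.0630 + 0.65·0.2653; P(aggressive) ≈ 0.5397, P(balanced) ≈ 0.1139, P(conservative) ≈ 0.3464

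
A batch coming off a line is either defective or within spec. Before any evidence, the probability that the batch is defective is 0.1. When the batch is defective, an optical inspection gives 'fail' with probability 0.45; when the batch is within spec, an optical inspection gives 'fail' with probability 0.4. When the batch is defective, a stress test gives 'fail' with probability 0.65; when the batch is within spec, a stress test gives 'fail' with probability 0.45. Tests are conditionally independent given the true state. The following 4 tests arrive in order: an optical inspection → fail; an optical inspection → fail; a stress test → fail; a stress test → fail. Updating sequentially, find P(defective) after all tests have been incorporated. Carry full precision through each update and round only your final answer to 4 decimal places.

0.2268

After an optical inspection='fail': P(defective) = 0.45·0.1000 / (0.45·0.1000 + 0.4·0.9000) ≈ 0.1111
After an optical inspection='fail': P(defective) = 0.45·0.1111 / (0.45·0.1111 + 0.4·0.8889) ≈ 0.1233
After a stress test='fail': P(defective) = 0.65·0.1233 / (0.65·0.1233 + 0.45·0.8767) ≈ 0.1688
After a stress test='fail': P(defective) = 0.65·0.1688 / (0.65·0.1688 + 0.45·0.8312) ≈ 0.2268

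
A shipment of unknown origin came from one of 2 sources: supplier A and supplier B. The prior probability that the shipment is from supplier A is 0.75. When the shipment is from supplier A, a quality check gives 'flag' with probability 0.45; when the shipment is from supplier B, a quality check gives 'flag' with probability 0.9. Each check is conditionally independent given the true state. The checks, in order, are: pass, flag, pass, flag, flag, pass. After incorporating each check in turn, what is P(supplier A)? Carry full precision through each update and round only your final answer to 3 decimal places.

After 'pass': P(supplier A) = 0.55·0.7500 / (0.55·0.7500 + 0.1·0.2500) ≈ 0.9429
After 'flag': P(supplier A) = 0.45·0.9429 / (0.45·0.9429 + 0.9·0.0571) ≈ 0.8919
After 'pass': P(supplier A) = 0.55·0.8919 / (0.55·0.8919 + 0.1·0.1081) ≈ 0.9784
After 'flag': P(supplier A) = 0.45·0.9784 / (0.45·0.9784 + 0.9·0.0216) ≈ 0.9578
After 'flag': P(supplier A) = 0.45·0.9578 / (0.45·0.9578 + 0.9·0.0422) ≈ 0.9190
After 'pass': P(supplier A) = 0.55·0.9190 / (0.55·0.9190 + 0.1·0.0810) ≈ 0.9842

0.984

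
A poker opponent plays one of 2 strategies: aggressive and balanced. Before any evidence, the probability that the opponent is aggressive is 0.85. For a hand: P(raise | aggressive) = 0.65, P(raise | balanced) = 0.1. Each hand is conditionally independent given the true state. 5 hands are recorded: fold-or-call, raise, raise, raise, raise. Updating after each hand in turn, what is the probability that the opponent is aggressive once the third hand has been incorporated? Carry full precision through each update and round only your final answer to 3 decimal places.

0.989

After 'fold-or-call': P(aggressive) = 0.35·0.8500 / (0.35·0.8500 + 0.9·0.1500) ≈ 0.6879
After 'raise': P(aggressive) = 0.65·0.6879 / (0.65·0.6879 + 0.1·0.3121) ≈ 0.9347
After 'raise': P(aggressive) = 0.65·0.9347 / (0.65·0.9347 + 0.1·0.0653) ≈ 0.9894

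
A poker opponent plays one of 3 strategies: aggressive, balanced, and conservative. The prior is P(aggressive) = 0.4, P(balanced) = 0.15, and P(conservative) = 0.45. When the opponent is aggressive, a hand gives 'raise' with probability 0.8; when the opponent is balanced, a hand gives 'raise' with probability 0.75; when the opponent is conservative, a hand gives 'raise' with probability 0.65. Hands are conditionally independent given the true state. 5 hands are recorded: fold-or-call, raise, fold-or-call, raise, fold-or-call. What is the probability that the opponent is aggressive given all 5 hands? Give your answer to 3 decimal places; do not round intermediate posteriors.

After 'fold-or-call': normaliser = 0.2·0.4000 + 0.25·0.1500 + 0.35·0.4500; P(aggressive) ≈ 0.2909, P(balanced) ≈ 0.1364, P(conservative) ≈ 0.5727
After 'raise': normaliser = 0.8·0.2909 + 0.75·0.1364 + 0.65·0.5727; P(aggressive) ≈ 0.3290, P(balanced) ≈ 0.1446, P(conservative) ≈ 0.5263
After 'fold-or-call': normaliser = 0.2·0.3290 + 0.25·0.1446 + 0.35·0.5263; P(aggressive) ≈ 0.2300, P(balanced) ≈ 0.1263, P(conservative) ≈ 0.6437
After 'raise': normaliser = 0.8·0.2300 + 0.75·0.1263 + 0.65·0.6437; P(aggressive) ≈ 0.2639, P(balanced) ≈ 0.1359, P(conservative) ≈ 0.6002
After 'fold-or-call': normaliser = 0.2·0.2639 + 0.25·0.1359 + 0.35·0.6002; P(aggressive) ≈ 0.1778, P(balanced) ≈ 0.1145, P(conservative) ≈ 0.7077

0.178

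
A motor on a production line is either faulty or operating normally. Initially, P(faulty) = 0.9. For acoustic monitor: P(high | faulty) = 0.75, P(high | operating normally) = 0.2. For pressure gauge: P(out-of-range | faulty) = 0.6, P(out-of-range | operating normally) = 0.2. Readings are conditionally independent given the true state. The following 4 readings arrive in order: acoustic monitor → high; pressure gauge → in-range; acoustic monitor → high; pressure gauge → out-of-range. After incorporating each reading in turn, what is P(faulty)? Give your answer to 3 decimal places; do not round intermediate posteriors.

0.995

After acoustic monitor='high': P(faulty) = 0.75·0.9000 / (0.75·0.9000 + 0.2·0.1000) ≈ 0.9712
After pressure gauge='in-range': P(faulty) = 0.4·0.9712 / (0.4·0.9712 + 0.8·0.0288) ≈ 0.9441
After acoustic monitor='high': P(faulty) = 0.75·0.9441 / (0.75·0.9441 + 0.2·0.0559) ≈ 0.9844
After pressure gauge='out-of-range': P(faulty) = 0.6·0.9844 / (0.6·0.9844 + 0.2·0.0156) ≈ 0.9948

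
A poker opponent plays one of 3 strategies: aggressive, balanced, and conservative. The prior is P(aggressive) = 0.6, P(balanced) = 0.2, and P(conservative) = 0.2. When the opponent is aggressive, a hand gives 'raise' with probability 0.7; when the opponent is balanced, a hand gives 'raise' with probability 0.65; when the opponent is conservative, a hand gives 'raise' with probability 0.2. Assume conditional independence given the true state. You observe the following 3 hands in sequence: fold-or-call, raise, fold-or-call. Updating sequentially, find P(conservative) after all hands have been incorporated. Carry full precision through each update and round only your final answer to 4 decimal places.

0.3227

After 'fold-or-call': normaliser = 0.3·0.6000 + 0.35·0.2000 + 0.8·0.2000; P(aggressive) ≈ 0.4390, P(balanced) ≈ 0.1707, P(conservative) ≈ 0.3902
After 'raise': normaliser = 0.7·0.4390 + 0.65·0.1707 + 0.2·0.3902; P(aggressive) ≈ 0.6192, P(balanced) ≈ 0.2236, P(conservative) ≈ 0.1572
After 'fold-or-call': normaliser = 0.3·0.6192 + 0.35·0.2236 + 0.8·0.1572; P(aggressive) ≈ 0.4765, P(balanced) ≈ 0.2008, P(conservative) ≈ 0.3227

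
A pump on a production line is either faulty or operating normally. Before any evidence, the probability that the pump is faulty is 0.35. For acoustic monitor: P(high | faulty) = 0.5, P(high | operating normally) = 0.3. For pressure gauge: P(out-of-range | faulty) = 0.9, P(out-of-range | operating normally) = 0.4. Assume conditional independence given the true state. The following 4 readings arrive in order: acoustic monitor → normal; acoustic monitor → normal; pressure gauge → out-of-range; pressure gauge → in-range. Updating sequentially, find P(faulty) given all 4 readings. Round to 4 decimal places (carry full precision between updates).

0.0934

After acoustic monitor='normal': P(faulty) = 0.5·0.3500 / (0.5·0.3500 + 0.7·0.6500) ≈ 0.2778
After acoustic monitor='normal': P(faulty) = 0.5·0.2778 / (0.5·0.2778 + 0.7·0.7222) ≈ 0.2155
After pressure gauge='out-of-range': P(faulty) = 0.9·0.2155 / (0.9·0.2155 + 0.4·0.7845) ≈ 0.3820
After pressure gauge='in-range': P(faulty) = 0.1·0.3820 / (0.1·0.3820 + 0.6·0.6180) ≈ 0.0934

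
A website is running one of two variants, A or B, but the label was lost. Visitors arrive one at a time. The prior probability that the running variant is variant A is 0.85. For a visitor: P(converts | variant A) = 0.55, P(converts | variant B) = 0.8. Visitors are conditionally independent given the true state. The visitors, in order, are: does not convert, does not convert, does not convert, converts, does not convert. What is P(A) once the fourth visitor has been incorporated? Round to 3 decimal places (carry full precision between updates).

0.978

Each posterior becomes the prior for the next update.
After 'does not convert': P(A) = 0.45·0.8500 / (0.45·0.8500 + 0.2·0.1500) ≈ 0.9273
After 'does not convert': P(A) = 0.45·0.9273 / (0.45·0.9273 + 0.2·0.0727) ≈ 0.9663
After 'does not convert': P(A) = 0.45·0.9663 / (0.45·0.9663 + 0.2·0.0337) ≈ 0.9847
After 'converts': P(A) = 0.55·0.9847 / (0.55·0.9847 + 0.8·0.0153) ≈ 0.9780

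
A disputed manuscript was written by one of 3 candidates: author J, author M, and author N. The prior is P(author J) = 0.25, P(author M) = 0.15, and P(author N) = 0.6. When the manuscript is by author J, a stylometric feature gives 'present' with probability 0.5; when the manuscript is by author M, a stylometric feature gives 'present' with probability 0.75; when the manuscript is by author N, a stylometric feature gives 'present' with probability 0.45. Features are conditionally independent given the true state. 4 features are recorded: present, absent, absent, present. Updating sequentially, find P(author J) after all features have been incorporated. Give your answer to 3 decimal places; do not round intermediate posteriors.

After 'present': normaliser = 0.5·0.2500 + 0.75·0.1500 + 0.45·0.6000; P(author J) ≈ 0.2463, P(author M) ≈ 0.2217, P(author N) ≈ 0.5320
After 'absent': normaliser = 0.5·0.2463 + 0.25·0.2217 + 0.55·0.5320; P(author J) ≈ 0.2614, P(author M) ≈ 0.1176, P(author N) ≈ 0.6210
After 'absent': normaliser = 0.5·0.2614 + 0.25·0.1176 + 0.55·0.6210; P(author J) ≈ 0.2605, P(author M) ≈ 0.0586, P(author N) ≈ 0.6809
After 'present': normaliser = 0.5·0.2605 + 0.75·0.0586 + 0.45·0.6809; P(author J) ≈ 0.2710, P(author M) ≈ 0.0915, P(author N) ≈ 0.6375

0.271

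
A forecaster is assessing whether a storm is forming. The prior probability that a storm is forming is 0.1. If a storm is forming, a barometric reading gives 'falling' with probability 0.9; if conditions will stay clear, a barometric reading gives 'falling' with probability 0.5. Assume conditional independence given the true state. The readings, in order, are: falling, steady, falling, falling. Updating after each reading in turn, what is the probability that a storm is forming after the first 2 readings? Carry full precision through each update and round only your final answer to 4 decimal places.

0.0385

After 'falling': P(storm) = 0.9·0.1000 / (0.9·0.1000 + 0.5·0.9000) ≈ 0.1667
After 'steady': P(storm) = 0.1·0.1667 / (0.1·0.1667 + 0.5·0.8333) ≈ 0.0385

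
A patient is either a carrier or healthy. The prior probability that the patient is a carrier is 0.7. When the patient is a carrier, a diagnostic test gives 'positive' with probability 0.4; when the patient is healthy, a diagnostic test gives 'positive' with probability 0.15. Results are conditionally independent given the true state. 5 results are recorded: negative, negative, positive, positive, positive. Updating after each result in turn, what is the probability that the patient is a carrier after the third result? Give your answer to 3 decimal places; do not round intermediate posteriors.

After 'negative': P(carrier) = 0.6·0.7000 / (0.6·0.7000 + 0.85·0.3000) ≈ 0.6222
After 'negative': P(carrier) = 0.6·0.6222 / (0.6·0.6222 + 0.85·0.3778) ≈ 0.5376
After 'positive': P(carrier) = 0.4·0.5376 / (0.4·0.5376 + 0.15·0.4624) ≈ 0.7561

0.756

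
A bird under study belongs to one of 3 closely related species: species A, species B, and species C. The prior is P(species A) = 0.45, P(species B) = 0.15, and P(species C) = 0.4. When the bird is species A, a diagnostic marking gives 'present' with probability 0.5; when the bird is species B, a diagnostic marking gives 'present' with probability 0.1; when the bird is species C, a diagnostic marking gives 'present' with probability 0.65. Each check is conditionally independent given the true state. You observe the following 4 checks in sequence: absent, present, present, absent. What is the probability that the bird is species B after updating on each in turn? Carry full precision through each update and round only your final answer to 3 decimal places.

0.024

Each posterior becomes the prior for the next update.
After 'absent': normaliser = 0.5·0.4500 + 0.9·0.1500 + 0.35·0.4000; P(species A) ≈ 0.4500, P(species B) ≈ 0.2700, P(species C) ≈ 0.2800
After 'present': normaliser = 0.5·0.4500 + 0.1·0.2700 + 0.65·0.2800; P(species A) ≈ 0.5184, P(species B) ≈ 0.0622, P(species C) ≈ 0.4194
After 'present': normaliser = 0.5·0.5184 + 0.1·0.0622 + 0.65·0.4194; P(species A) ≈ 0.4818, P(species B) ≈ 0.0116, P(species C) ≈ 0.5066
After 'absent': normaliser = 0.5·0.4818 + 0.9·0.0116 + 0.35·0.5066; P(species A) ≈ 0.5620, P(species B) ≈ 0.0243, P(species C) ≈ 0.4137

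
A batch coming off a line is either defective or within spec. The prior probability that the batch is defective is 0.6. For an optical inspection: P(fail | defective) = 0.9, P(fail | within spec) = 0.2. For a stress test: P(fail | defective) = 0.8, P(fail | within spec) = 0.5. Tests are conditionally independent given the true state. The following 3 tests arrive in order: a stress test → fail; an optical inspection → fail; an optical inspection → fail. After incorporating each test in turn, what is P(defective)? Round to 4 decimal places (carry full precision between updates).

After a stress test='fail': P(defective) = 0.8·0.6000 / (0.8·0.6000 + 0.5·0.4000) ≈ 0.7059
After an optical inspection='fail': P(defective) = 0.9·0.7059 / (0.9·0.7059 + 0.2·0.2941) ≈ 0.9153
After an optical inspection='fail': P(defective) = 0.9·0.9153 / (0.9·0.9153 + 0.2·0.0847) ≈ 0.9798

0.9798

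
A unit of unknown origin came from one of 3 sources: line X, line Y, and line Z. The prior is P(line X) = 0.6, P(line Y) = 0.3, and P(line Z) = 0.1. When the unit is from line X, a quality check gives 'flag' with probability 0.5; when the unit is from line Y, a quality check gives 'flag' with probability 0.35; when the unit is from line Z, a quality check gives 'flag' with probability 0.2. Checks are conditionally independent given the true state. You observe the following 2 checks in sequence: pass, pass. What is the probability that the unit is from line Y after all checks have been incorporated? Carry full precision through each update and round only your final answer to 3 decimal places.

0.372

Apply Bayes' rule sequentially, carrying P(line Y) forward.
After 'pass': normaliser = 0.5·0.6000 + 0.65·0.3000 + 0.8·0.1000; P(line X) ≈ 0.5217, P(line Y) ≈ 0.3391, P(line Z) ≈ 0.1391
After 'pass': normaliser = 0.5·0.5217 + 0.65·0.3391 + 0.8·0.1391; P(line X) ≈ 0.4402, P(line Y) ≈ 0.3720, P(line Z) ≈ 0.1878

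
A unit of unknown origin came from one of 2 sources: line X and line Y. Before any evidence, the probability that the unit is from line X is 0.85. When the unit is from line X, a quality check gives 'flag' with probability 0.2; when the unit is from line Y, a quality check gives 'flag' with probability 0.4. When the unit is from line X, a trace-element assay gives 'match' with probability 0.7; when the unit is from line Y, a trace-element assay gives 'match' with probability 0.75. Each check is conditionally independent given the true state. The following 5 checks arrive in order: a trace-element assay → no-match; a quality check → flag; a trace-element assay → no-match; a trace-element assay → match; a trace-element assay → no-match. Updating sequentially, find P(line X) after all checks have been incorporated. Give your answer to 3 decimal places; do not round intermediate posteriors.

0.820

After a trace-element assay='no-match': P(line X) = 0.3·0.8500 / (0.3·0.8500 + 0.25·0.1500) ≈ 0.8718
After a quality check='flag': P(line X) = 0.2·0.8718 / (0.2·0.8718 + 0.4·0.1282) ≈ 0.7727
After a trace-element assay='no-match': P(line X) = 0.3·0.7727 / (0.3·0.7727 + 0.25·0.2273) ≈ 0.8031
After a trace-element assay='match': P(line X) = 0.7·0.8031 / (0.7·0.8031 + 0.75·0.1969) ≈ 0.7920
After a trace-element assay='no-match': P(line X) = 0.3·0.7920 / (0.3·0.7920 + 0.25·0.2080) ≈ 0.8205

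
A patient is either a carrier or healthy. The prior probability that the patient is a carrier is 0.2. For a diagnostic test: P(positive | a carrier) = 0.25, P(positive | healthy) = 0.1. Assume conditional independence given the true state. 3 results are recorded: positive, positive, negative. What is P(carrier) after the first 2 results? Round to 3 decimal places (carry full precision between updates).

After 'positive': P(carrier) = 0.25·0.2000 / (0.25·0.2000 + 0.1·0.8000) ≈ 0.3846
After 'positive': P(carrier) = 0.25·0.3846 / (0.25·0.3846 + 0.1·0.6154) ≈ 0.6098

0.610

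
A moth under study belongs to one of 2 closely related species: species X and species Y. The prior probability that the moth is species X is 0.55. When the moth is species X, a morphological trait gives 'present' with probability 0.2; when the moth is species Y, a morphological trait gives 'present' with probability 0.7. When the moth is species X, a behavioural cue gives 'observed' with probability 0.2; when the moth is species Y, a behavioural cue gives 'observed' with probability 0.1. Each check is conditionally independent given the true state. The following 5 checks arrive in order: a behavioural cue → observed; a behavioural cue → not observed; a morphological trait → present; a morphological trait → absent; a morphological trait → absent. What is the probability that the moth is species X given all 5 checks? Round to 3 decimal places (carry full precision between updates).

Each posterior becomes the prior for the next update.
After a behavioural cue='observed': P(species X) = 0.2·0.5500 / (0.2·0.5500 + 0.1·0.4500) ≈ 0.7097
After a behavioural cue='not observed': P(species X) = 0.8·0.7097 / (0.8·0.7097 + 0.9·0.2903) ≈ 0.6848
After a morphological trait='present': P(species X) = 0.2·0.6848 / (0.2·0.6848 + 0.7·0.3152) ≈ 0.3830
After a morphological trait='absent': P(species X) = 0.8·0.3830 / (0.8·0.3830 + 0.3·0.6170) ≈ 0.6234
After a morphological trait='absent': P(species X) = 0.8·0.6234 / (0.8·0.6234 + 0.3·0.3766) ≈ 0.8153

0.815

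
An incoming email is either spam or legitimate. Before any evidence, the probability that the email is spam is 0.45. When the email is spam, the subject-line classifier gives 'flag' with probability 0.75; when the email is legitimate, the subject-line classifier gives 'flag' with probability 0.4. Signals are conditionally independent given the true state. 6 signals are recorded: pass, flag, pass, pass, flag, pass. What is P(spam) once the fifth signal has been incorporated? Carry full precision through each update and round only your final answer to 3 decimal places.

After 'pass': P(spam) = 0.25·0.4500 / (0.25·0.4500 + 0.6·0.5500) ≈ 0.2542
After 'flag': P(spam) = 0.75·0.2542 / (0.75·0.2542 + 0.4·0.7458) ≈ 0.3899
After 'pass': P(spam) = 0.25·0.3899 / (0.25·0.3899 + 0.6·0.6101) ≈ 0.2103
After 'pass': P(spam) = 0.25·0.2103 / (0.25·0.2103 + 0.6·0.7897) ≈ 0.0999
After 'flag': P(spam) = 0.75·0.0999 / (0.75·0.0999 + 0.4·0.9001) ≈ 0.1722

0.172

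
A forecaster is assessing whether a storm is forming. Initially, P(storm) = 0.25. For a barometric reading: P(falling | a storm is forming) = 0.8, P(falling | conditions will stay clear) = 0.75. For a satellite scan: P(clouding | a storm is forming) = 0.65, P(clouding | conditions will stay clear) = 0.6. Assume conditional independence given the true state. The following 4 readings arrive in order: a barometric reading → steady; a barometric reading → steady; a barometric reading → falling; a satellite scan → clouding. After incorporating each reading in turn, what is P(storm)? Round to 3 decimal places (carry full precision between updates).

0.198

After a barometric reading='steady': P(storm) = 0.2·0.2500 / (0.2·0.2500 + 0.25·0.7500) ≈ 0.2105
After a barometric reading='steady': P(storm) = 0.2·0.2105 / (0.2·0.2105 + 0.25·0.7895) ≈ 0.1758
After a barometric reading='falling': P(storm) = 0.8·0.1758 / (0.8·0.1758 + 0.75·0.8242) ≈ 0.1854
After a satellite scan='clouding': P(storm) = 0.65·0.1854 / (0.65·0.1854 + 0.6·0.8146) ≈ 0.1978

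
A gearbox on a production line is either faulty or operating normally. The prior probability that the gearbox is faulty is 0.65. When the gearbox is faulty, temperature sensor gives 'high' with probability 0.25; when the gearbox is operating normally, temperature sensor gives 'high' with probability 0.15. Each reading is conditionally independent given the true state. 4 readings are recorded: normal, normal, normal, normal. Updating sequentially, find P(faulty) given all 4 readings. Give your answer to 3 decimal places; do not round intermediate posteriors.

After 'normal': P(faulty) = 0.75·0.6500 / (0.75·0.6500 + 0.85·0.3500) ≈ 0.6210
After 'normal': P(faulty) = 0.75·0.6210 / (0.75·0.6210 + 0.85·0.3790) ≈ 0.5911
After 'normal': P(faulty) = 0.75·0.5911 / (0.75·0.5911 + 0.85·0.4089) ≈ 0.5606
After 'normal': P(faulty) = 0.75·0.5606 / (0.75·0.5606 + 0.85·0.4394) ≈ 0.5296

0.530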